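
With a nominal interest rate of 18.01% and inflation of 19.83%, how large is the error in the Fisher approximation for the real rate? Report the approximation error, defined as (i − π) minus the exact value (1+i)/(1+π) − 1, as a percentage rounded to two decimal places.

Approximate: r ≈ 18.010% − 19.830% = -1.8200%
Exact: (1 + 0.1801)/(1 + 0.1983) − 1 = -1.5188%
Error = -1.8200% − (-1.5188%) = -0.3012% → -0.30%.

-0.30%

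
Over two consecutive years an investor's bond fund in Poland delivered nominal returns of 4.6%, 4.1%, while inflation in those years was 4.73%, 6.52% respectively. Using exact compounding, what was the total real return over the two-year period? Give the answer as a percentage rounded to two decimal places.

-2.39%

Compound the nominal returns: 1.0460 × 1.0410 = 1.088886.
Compound inflation: 1.0473 × 1.0652 = 1.115584.
Deflate: 1.088886 / 1.115584 = 0.976068.
Total real return = 0.976068 − 1 → -2.39%.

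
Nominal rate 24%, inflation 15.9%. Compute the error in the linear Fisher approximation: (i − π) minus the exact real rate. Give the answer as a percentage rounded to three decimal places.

Approximate: r ≈ 24.000% − 15.900% = 8.1000%
Exact: (1 + 0.2400)/(1 + 0.1590) − 1 = 6.9888%
Error = 8.1000% − 6.9888% = 1.1112% → 1.111%.

1.111%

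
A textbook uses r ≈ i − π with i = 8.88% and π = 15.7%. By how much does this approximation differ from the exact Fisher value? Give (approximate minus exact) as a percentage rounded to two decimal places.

-0.93%

Approximate: r ≈ 8.880% − 15.700% = -6.8200%
Exact: (1 + 0.0888)/(1 + 0.1570) − 1 = -5.8946%
Error = -6.8200% − (-5.8946%) = -0.9254% → -0.93%.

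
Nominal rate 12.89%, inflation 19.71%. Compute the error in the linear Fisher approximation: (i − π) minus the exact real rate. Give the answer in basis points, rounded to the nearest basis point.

-112 basis points

Approximate: r ≈ 12.890% − 19.710% = -6.8200%
Exact: (1 + 0.1289)/(1 + 0.1971) − 1 = -5.6971%
Error = -6.8200% − (-5.6971%) = -1.1229% → -112 basis points.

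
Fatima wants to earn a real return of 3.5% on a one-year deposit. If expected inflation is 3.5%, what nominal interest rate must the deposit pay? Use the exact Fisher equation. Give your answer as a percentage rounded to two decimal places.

7.12%

(1 + i) = (1 + r)(1 + π) = 1.03500 × 1.03500 = 1.071225
i = 1.071225 − 1, so the required nominal rate is 7.12%.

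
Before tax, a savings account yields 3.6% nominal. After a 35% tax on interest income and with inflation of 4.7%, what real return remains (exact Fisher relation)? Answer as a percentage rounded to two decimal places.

After-tax nominal return = 3.6% × (1 − 0.35) = 2.3400%.
1 + r = 1.02340 / 1.04700 = 0.977459
After-tax real rate = 0.977459 − 1 → -2.25%.

-2.25%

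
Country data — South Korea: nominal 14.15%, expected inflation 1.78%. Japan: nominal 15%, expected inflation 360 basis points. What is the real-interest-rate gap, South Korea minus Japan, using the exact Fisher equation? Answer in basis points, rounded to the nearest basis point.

South Korea: (1 + 0.1415)/(1 + 0.0178) − 1 = 12.1537%
Japan: (1 + 0.1500)/(1 + 0.0360) − 1 = 11.0039%
Differential = 12.1537% − 11.0039% = 1.1498% → 115 basis points.

115 basis points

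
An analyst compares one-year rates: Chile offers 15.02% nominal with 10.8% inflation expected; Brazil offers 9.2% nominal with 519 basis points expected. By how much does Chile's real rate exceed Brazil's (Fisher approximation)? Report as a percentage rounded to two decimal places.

0.21%

Chile: 15.02% − 10.8% = 4.220%
Brazil: 9.2% − 5.19% = 4.010%
Differential = 0.210% → 0.21%.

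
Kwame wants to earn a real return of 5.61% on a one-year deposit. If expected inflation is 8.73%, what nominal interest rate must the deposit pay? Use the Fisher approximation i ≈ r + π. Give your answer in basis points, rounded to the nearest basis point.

1434 basis points

i ≈ r + π = 5.61% + 8.73% = 1434 basis points.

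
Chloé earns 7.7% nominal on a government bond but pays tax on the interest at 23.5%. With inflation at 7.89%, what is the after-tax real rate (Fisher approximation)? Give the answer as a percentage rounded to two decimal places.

After-tax nominal return = 7.7% × (1 − 0.235) = 5.8905%.
r ≈ 5.8905% − 7.89% → -2.00%.

-2.00%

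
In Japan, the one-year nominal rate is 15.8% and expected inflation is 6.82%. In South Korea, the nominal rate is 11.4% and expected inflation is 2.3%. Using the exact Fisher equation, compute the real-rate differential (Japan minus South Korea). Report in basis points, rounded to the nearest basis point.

-49 basis points

Japan: (1 + 0.1580)/(1 + 0.0682) − 1 = 8.4067%
South Korea: (1 + 0.1140)/(1 + 0.0230) − 1 = 8.8954%
Differential = 8.4067% − 8.8954% = -0.4887% → -49 basis points.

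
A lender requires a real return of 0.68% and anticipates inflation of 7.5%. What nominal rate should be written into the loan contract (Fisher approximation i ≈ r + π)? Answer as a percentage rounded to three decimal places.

8.180%

i ≈ r + π = 0.68% + 7.5% = 8.180%.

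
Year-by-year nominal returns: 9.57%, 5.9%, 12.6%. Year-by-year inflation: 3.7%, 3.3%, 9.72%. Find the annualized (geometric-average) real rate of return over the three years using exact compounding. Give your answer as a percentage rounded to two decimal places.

3.59%

Nominal growth factor = 1.0957 × 1.0590 × 1.1260 = 1.30654993
Price-level growth factor = 1.0370 × 1.0330 × 1.0972 = 1.17534368
Real growth factor = 1.30654993 / 1.17534368 = 1.11163224
Annualized real rate = 1.11163224^(1/3) − 1 = 3.5906% → 3.59%.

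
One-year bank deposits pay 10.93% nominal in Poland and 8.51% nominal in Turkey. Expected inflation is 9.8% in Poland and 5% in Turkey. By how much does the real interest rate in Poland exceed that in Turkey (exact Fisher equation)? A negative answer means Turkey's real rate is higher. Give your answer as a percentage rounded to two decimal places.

Poland: (1 + 0.1093)/(1 + 0.0980) − 1 = 1.0291%
Turkey: (1 + 0.0851)/(1 + 0.0500) − 1 = 3.3429%
Differential = 1.0291% − 3.3429% = -2.3137% → -2.31%.

-2.31%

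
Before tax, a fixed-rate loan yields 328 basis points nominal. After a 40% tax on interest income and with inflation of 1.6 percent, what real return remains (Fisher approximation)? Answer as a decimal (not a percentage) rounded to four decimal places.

0.0037

After-tax nominal return = 3.28% × (1 − 0.4) = 1.9680%.
r ≈ 1.9680% − 1.6% → 0.0037.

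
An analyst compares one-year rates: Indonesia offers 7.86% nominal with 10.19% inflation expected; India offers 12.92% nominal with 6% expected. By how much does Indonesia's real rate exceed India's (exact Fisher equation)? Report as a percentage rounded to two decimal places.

-8.64%

Indonesia: (1 + 0.0786)/(1 + 0.1019) − 1 = -2.1145%
India: (1 + 0.1292)/(1 + 0.0600) − 1 = 6.5283%
Differential = -2.1145% − 6.5283% = -8.6428% → -8.64%.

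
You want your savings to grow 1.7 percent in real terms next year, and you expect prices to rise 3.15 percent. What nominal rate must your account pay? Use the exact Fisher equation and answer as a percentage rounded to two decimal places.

(1 + i) = (1 + r)(1 + π) = 1.01700 × 1.03150 = 1.0490355
i = 1.0490355 − 1, so the required nominal rate is 4.90%.

4.90%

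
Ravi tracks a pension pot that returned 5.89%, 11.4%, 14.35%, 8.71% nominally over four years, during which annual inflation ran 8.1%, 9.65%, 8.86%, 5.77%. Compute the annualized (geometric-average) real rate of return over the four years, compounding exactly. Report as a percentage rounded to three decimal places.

Compound the nominal returns: 1.0589 × 1.1140 × 1.1435 × 1.0871 = 1.46637755.
Compound inflation: 1.0810 × 1.0965 × 1.0886 × 1.0577 = 1.36478790.
Deflate: 1.46637755 / 1.36478790 = 1.07443622.
Annualized real rate = 1.07443622^(1/4) − 1 = 1.8111% → 1.811%.

1.811%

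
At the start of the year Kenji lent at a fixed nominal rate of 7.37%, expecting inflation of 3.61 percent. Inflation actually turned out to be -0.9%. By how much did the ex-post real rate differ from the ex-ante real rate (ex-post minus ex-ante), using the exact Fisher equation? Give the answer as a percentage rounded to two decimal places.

4.72%

Ex-ante: (1 + 0.0737)/(1 + 0.0361) − 1 = 3.6290%
Ex-post: (1 + 0.0737)/(1 − 0.0090) − 1 = 8.3451%
Difference (ex-post − ex-ante) = 4.7161% → 4.72%.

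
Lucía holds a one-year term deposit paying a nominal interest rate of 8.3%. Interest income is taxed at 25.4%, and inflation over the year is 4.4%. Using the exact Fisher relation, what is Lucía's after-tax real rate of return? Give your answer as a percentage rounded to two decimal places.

After-tax nominal return = 8.3% × (1 − 0.254) = 6.1918%.
1 + r = 1.061918 / 1.04400 = 1.017163
After-tax real rate = 1.017163 − 1 → 1.72%.

1.72%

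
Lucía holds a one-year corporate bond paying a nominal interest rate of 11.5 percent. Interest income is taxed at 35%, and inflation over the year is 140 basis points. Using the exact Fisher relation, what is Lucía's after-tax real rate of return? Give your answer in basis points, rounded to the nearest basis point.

599 basis points

After-tax nominal return = 11.5% × (1 − 0.35) = 7.4750%.
1 + r = 1.07475 / 1.01400 = 1.059911
After-tax real rate = 1.059911 − 1 → 599 basis points.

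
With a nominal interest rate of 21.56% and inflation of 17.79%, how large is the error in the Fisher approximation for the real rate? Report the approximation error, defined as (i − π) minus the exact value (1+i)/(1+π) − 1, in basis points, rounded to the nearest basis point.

Approximate: r ≈ 21.560% − 17.790% = 3.7700%
Exact: (1 + 0.2156)/(1 + 0.1779) − 1 = 3.2006%
Error = 3.7700% − 3.2006% = 0.5694% → 57 basis points.

57 basis points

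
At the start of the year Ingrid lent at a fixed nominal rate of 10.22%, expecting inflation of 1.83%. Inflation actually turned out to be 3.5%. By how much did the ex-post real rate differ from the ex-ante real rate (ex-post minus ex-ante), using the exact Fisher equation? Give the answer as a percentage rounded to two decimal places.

Ex-ante: (1 + 0.1022)/(1 + 0.0183) − 1 = 8.2392%
Ex-post: (1 + 0.1022)/(1 + 0.0350) − 1 = 6.4928%
Difference (ex-post − ex-ante) = -1.7465% → -1.75%.

-1.75%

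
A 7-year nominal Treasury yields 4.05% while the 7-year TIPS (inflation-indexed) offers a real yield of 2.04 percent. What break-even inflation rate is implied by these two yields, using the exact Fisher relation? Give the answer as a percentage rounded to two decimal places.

(1 + π) = (1 + i)/(1 + r) = 1.04050 / 1.02040 = 1.019698
Break-even inflation = 1.019698 − 1 → 1.97%.

1.97%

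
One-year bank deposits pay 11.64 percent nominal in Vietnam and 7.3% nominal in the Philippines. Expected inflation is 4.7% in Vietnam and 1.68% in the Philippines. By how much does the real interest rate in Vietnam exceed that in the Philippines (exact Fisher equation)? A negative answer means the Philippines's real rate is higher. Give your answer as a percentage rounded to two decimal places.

1.10%

Vietnam: (1 + 0.1164)/(1 + 0.0470) − 1 = 6.6285%
The Philippines: (1 + 0.0730)/(1 + 0.0168) − 1 = 5.5271%
Differential = 6.6285% − 5.5271% = 1.1013% → 1.10%.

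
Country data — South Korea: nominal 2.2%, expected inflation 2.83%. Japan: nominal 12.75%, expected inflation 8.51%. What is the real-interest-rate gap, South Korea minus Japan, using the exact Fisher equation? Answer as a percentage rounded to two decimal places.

South Korea: (1 + 0.0220)/(1 + 0.0283) − 1 = -0.6127%
Japan: (1 + 0.1275)/(1 + 0.0851) − 1 = 3.9075%
Differential = -0.6127% − 3.9075% = -4.5201% → -4.52%.

-4.52%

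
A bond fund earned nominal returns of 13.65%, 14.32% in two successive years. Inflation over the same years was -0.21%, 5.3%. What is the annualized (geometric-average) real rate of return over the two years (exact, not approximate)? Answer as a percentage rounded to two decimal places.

Compound the nominal returns: 1.1365 × 1.1432 = 1.29924680.
Compound inflation: 0.9979 × 1.0530 = 1.05078870.
Deflate: 1.29924680 / 1.05078870 = 1.23644915.
Annualized real rate = 1.23644915^(1/2) − 1 = 11.1957% → 11.20%.

11.20%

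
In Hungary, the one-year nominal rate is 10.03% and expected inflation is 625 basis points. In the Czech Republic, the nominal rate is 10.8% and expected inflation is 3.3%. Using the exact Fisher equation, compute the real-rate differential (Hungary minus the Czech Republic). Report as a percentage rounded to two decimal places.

-3.70%

Hungary: (1 + 0.1003)/(1 + 0.0625) − 1 = 3.5576%
The Czech Republic: (1 + 0.1080)/(1 + 0.0330) − 1 = 7.2604%
Differential = 3.5576% − 7.2604% = -3.7028% → -3.70%.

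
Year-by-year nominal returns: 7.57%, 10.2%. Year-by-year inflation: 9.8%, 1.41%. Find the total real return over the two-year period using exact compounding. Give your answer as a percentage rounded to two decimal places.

6.46%

Nominal growth factor = 1.0757 × 1.1020 = 1.185421
Price-level growth factor = 1.0980 × 1.0141 = 1.113482
Real growth factor = 1.185421 / 1.113482 = 1.064608
Total real return = 1.064608 − 1 → 6.46%.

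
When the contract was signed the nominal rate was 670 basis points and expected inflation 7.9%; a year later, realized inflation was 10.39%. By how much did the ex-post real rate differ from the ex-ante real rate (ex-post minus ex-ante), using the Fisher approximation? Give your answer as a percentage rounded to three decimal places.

-2.490%

Ex-ante: 6.7% − 7.9% = -1.200%
Ex-post: 6.7% − 10.39% = -3.690%
Difference (ex-post − ex-ante) = -2.4900% → -2.490%.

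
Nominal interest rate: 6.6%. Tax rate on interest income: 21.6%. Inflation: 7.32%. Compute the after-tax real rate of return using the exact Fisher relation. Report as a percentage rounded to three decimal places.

-1.999%

After-tax nominal return = 6.6% × (1 − 0.216) = 5.1744%.
1 + r = 1.051744 / 1.07320 = 0.980007
After-tax real rate = 0.980007 − 1 → -1.999%.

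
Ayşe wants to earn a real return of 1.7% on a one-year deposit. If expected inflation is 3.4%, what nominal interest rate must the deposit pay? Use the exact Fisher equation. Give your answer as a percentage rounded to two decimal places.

(1 + i) = (1 + r)(1 + π) = 1.01700 × 1.03400 = 1.051578
i = 1.051578 − 1, so the required nominal rate is 5.16%.

5.16%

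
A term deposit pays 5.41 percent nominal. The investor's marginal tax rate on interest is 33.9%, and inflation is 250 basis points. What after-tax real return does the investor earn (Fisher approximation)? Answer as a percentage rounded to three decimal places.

After-tax nominal return = 5.41% × (1 − 0.339) = 3.57601%.
r ≈ 3.57601% − 2.5% → 1.076%.

1.076%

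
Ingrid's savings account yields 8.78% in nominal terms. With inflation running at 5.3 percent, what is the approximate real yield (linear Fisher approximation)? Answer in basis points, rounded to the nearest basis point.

r ≈ i − π = 8.78% − 5.3% = 348 basis points.

348 basis points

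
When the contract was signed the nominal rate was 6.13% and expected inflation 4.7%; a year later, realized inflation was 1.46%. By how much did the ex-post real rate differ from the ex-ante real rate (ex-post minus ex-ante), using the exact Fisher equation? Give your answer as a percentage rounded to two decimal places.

Ex-ante: (1 + 0.0613)/(1 + 0.0470) − 1 = 1.3658%
Ex-post: (1 + 0.0613)/(1 + 0.0146) − 1 = 4.6028%
Difference (ex-post − ex-ante) = 3.2370% → 3.24%.

3.24%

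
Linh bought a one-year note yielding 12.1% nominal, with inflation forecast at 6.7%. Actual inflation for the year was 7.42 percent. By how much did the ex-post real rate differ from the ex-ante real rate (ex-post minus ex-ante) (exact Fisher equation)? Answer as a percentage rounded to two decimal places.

Ex-ante: (1 + 0.1210)/(1 + 0.0670) − 1 = 5.0609%
Ex-post: (1 + 0.1210)/(1 + 0.0742) − 1 = 4.3567%
Difference (ex-post − ex-ante) = -0.7042% → -0.70%.

-0.70%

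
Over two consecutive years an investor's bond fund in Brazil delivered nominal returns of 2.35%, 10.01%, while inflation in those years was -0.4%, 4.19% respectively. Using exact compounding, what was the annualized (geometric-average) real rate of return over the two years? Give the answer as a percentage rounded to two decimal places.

Compound the nominal returns: 1.0235 × 1.1001 = 1.12595235.
Compound inflation: 0.9960 × 1.0419 = 1.03773240.
Deflate: 1.12595235 / 1.03773240 = 1.08501223.
Annualized real rate = 1.08501223^(1/2) − 1 = 4.1639% → 4.16%.

4.16%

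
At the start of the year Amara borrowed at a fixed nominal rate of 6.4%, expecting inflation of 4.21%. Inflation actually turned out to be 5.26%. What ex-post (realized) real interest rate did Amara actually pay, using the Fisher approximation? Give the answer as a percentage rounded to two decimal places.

1.14%

Ex-post: 6.4% − 5.26% = 1.140%
So the realized real rate is 1.14%.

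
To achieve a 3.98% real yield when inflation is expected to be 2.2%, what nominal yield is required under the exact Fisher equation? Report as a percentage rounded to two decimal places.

6.27%

(1 + i) = (1 + r)(1 + π) = 1.03980 × 1.02200 = 1.0626756
i = 1.0626756 − 1, so the required nominal rate is 6.27%.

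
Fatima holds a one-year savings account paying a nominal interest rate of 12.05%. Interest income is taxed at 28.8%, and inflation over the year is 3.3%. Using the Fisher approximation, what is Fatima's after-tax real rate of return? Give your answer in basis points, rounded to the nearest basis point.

After-tax nominal return = 12.05% × (1 − 0.288) = 8.5796%.
r ≈ 8.5796% − 3.3% → 528 basis points.

528 basis points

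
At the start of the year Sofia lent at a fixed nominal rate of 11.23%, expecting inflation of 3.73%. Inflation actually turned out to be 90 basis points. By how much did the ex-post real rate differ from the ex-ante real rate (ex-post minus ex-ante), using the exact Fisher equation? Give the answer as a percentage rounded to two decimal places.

3.01%

Ex-ante: (1 + 0.1123)/(1 + 0.0373) − 1 = 7.2303%
Ex-post: (1 + 0.1123)/(1 + 0.0090) − 1 = 10.2379%
Difference (ex-post − ex-ante) = 3.0075% → 3.01%.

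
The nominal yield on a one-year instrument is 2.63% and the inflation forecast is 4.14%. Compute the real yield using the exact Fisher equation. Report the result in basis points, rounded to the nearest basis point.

By the Fisher relation, 1 + r = (1 + i)/(1 + π).
1 + r = 1.02630 / 1.04140 = 0.985500
r = 0.985500 − 1 = -1.4500%, i.e. -145 basis points.

-145 basis points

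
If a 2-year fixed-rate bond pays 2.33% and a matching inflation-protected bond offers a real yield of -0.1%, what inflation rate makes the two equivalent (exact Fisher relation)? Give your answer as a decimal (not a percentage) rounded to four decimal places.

(1 + π) = (1 + i)/(1 + r) = 1.02330 / 0.99900 = 1.024324
Break-even inflation = 1.024324 − 1 → 0.0243.

0.0243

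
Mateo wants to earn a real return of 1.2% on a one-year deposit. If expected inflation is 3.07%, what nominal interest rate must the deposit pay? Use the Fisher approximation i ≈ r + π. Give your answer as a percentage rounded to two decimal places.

4.27%

i ≈ r + π = 1.2% + 3.07% = 4.27%.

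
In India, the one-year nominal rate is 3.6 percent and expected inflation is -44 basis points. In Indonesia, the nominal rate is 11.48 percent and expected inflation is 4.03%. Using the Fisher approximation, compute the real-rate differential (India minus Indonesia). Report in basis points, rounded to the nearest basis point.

India: 3.6% − (-0.44%) = 4.040%
Indonesia: 11.48% − 4.03% = 7.450%
Differential = -3.410% → -341 basis points.

-341 basis points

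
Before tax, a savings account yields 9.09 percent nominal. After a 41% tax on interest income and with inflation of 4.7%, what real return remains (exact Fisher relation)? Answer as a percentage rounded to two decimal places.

After-tax nominal return = 9.09% × (1 − 0.41) = 5.3631%.
1 + r = 1.053631 / 1.04700 = 1.006333
After-tax real rate = 1.006333 − 1 → 0.63%.

0.63%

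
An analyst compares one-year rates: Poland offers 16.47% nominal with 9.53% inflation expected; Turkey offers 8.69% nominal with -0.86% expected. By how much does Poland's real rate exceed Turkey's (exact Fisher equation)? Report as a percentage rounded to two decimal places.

Poland: (1 + 0.1647)/(1 + 0.0953) − 1 = 6.3362%
Turkey: (1 + 0.0869)/(1 − 0.0086) − 1 = 9.6328%
Differential = 6.3362% − 9.6328% = -3.2967% → -3.30%.

-3.30%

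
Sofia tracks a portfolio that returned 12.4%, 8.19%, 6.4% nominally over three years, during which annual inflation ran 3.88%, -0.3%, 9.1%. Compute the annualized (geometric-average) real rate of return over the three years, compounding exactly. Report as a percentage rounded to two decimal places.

Nominal growth factor = 1.1240 × 1.0819 × 1.0640 = 1.29388316
Price-level growth factor = 1.0388 × 0.9970 × 1.0910 = 1.12993081
Real growth factor = 1.29388316 / 1.12993081 = 1.14509946
Annualized real rate = 1.14509946^(1/3) − 1 = 4.6199% → 4.62%.

4.62%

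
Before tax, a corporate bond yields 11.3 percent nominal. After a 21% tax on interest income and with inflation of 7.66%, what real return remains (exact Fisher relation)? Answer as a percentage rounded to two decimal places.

1.18%

After-tax nominal return = 11.3% × (1 − 0.21) = 8.9270%.
1 + r = 1.08927 / 1.07660 = 1.011769
After-tax real rate = 1.011769 − 1 → 1.18%.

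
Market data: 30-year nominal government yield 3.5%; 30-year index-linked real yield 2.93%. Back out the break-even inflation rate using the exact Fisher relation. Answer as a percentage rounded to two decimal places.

0.55%

(1 + π) = (1 + i)/(1 + r) = 1.03500 / 1.02930 = 1.005538
Break-even inflation = 1.005538 − 1 → 0.55%.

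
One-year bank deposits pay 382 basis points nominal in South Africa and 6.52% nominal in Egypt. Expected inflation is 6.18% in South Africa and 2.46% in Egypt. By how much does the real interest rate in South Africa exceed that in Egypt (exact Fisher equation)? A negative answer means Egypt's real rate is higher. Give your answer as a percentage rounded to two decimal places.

-6.19%

South Africa: (1 + 0.0382)/(1 + 0.0618) − 1 = -2.2226%
Egypt: (1 + 0.0652)/(1 + 0.0246) − 1 = 3.9625%
Differential = -2.2226% − 3.9625% = -6.1852% → -6.19%.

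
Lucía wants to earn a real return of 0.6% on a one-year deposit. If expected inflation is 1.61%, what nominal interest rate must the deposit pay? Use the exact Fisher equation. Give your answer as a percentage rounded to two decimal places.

2.22%

(1 + i) = (1 + r)(1 + π) = 1.00600 × 1.01610 = 1.0221966
i = 1.0221966 − 1, so the required nominal rate is 2.22%.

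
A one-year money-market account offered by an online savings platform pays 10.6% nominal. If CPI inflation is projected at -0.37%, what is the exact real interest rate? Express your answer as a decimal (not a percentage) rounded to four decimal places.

1 + r = 1.10600 / 0.99630 = 1.110107
r = 1.110107 − 1 = 11.0107%, i.e. 0.1101.

0.1101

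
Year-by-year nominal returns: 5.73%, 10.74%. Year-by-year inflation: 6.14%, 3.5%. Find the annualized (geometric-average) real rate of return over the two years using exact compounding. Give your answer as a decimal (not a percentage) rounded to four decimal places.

0.0324

Nominal growth factor = 1.0573 × 1.1074 = 1.17085402
Price-level growth factor = 1.0614 × 1.0350 = 1.09854900
Real growth factor = 1.17085402 / 1.09854900 = 1.06581866
Annualized real rate = 1.06581866^(1/2) − 1 = 3.2385% → 0.0324.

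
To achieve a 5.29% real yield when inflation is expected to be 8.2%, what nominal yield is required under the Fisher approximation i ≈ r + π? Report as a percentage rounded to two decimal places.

i ≈ r + π = 5.29% + 8.2% = 13.49%.

13.49%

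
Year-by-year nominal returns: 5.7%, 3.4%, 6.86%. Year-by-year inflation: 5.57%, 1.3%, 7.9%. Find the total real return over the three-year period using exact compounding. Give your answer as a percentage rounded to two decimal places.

1.21%

Nominal growth factor = 1.0570 × 1.0340 × 1.0686 = 1.167914
Price-level growth factor = 1.0557 × 1.0130 × 1.0790 = 1.153909
Real growth factor = 1.167914 / 1.153909 = 1.012137
Total real return = 1.012137 − 1 → 1.21%.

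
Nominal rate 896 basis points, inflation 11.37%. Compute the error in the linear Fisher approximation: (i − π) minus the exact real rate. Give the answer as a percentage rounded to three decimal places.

Approximate: r ≈ 8.960% − 11.370% = -2.4100%
Exact: (1 + 0.0896)/(1 + 0.1137) − 1 = -2.1640%
Error = -2.4100% − (-2.1640%) = -0.2460% → -0.246%.

-0.246%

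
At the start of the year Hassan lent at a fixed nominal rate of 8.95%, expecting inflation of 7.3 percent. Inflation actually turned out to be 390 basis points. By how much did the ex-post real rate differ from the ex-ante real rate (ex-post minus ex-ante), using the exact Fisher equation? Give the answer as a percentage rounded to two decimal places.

3.32%

Ex-ante: (1 + 0.0895)/(1 + 0.0730) − 1 = 1.5377%
Ex-post: (1 + 0.0895)/(1 + 0.0390) − 1 = 4.8604%
Difference (ex-post − ex-ante) = 3.3227% → 3.32%.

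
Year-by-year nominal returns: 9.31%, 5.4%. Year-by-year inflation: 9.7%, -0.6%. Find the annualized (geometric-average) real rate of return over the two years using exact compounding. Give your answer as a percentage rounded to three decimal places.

2.791%

Compound the nominal returns: 1.0931 × 1.0540 = 1.15212740.
Compound inflation: 1.0970 × 0.9940 = 1.09041800.
Deflate: 1.15212740 / 1.09041800 = 1.05659243.
Annualized real rate = 1.05659243^(1/2) − 1 = 2.7907% → 2.791%.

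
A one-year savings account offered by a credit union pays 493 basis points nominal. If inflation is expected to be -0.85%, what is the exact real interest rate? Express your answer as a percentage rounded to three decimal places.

1 + r = 1.04930 / 0.99150 = 1.058296
r = 1.058296 − 1 = 5.8296%, i.e. 5.830%.

5.830%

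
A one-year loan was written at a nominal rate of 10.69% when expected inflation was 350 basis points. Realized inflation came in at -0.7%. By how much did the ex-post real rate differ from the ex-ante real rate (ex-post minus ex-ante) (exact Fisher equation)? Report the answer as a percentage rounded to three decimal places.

Ex-ante: (1 + 0.1069)/(1 + 0.0350) − 1 = 6.9469%
Ex-post: (1 + 0.1069)/(1 − 0.0070) − 1 = 11.4703%
Difference (ex-post − ex-ante) = 4.5234% → 4.523%.

4.523%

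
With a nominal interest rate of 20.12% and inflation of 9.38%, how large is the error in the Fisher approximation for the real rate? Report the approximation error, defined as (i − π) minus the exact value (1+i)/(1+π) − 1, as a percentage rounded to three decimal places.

Approximate: r ≈ 20.120% − 9.380% = 10.7400%
Exact: (1 + 0.2012)/(1 + 0.0938) − 1 = 9.8190%
Error = 10.7400% − 9.8190% = 0.9210% → 0.921%.

0.921%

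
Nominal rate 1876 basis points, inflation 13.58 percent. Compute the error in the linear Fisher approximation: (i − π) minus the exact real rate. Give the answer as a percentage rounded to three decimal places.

Approximate: r ≈ 18.760% − 13.580% = 5.1800%
Exact: (1 + 0.1876)/(1 + 0.1358) − 1 = 4.5607%
Error = 5.1800% − 4.5607% = 0.6193% → 0.619%.

0.619%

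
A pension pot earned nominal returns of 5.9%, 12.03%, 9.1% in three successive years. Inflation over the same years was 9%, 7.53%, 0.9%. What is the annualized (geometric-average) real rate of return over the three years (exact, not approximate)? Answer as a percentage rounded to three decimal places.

Compound the nominal returns: 1.0590 × 1.1203 × 1.0910 = 1.29435989.
Compound inflation: 1.0900 × 1.0753 × 1.0090 = 1.18262569.
Deflate: 1.29435989 / 1.18262569 = 1.09447977.
Annualized real rate = 1.09447977^(1/3) − 1 = 3.0550% → 3.055%.

3.055%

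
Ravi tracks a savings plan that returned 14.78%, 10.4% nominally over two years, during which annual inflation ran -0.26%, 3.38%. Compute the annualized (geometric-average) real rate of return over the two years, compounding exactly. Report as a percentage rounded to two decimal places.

10.86%

Compound the nominal returns: 1.1478 × 1.1040 = 1.26717120.
Compound inflation: 0.9974 × 1.0338 = 1.03111212.
Deflate: 1.26717120 / 1.03111212 = 1.22893638.
Annualized real rate = 1.22893638^(1/2) − 1 = 10.8574% → 10.86%.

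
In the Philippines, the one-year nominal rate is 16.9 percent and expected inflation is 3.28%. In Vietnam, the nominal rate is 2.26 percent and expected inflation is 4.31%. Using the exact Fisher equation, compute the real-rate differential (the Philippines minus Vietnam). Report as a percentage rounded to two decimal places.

The Philippines: (1 + 0.1690)/(1 + 0.0328) − 1 = 13.1875%
Vietnam: (1 + 0.0226)/(1 + 0.0431) − 1 = -1.9653%
Differential = 13.1875% − (-1.9653%) = 15.1527% → 15.15%.

15.15%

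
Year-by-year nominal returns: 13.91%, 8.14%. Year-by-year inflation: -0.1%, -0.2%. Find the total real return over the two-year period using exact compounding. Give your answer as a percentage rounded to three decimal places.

Compound the nominal returns: 1.1391 × 1.0814 = 1.231823.
Compound inflation: 0.9990 × 0.9980 = 0.997002.
Deflate: 1.231823 / 0.997002 = 1.235527.
Total real return = 1.235527 − 1 → 23.553%.

23.553%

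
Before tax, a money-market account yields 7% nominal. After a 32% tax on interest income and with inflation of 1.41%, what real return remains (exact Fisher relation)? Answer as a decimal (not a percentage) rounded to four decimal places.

After-tax nominal return = 7% × (1 − 0.32) = 4.7600%.
1 + r = 1.04760 / 1.01410 = 1.033034
After-tax real rate = 1.033034 − 1 → 0.0330.

0.0330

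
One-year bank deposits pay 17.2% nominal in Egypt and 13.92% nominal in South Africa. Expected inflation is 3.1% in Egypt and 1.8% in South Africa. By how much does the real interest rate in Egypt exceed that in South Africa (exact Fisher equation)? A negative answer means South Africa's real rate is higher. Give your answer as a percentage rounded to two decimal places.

Egypt: (1 + 0.1720)/(1 + 0.0310) − 1 = 13.6760%
South Africa: (1 + 0.1392)/(1 + 0.0180) − 1 = 11.9057%
Differential = 13.6760% − 11.9057% = 1.7703% → 1.77%.

1.77%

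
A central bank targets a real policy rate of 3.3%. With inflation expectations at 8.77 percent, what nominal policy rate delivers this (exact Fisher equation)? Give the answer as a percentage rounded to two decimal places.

12.36%

(1 + i) = (1 + r)(1 + π) = 1.03300 × 1.08770 = 1.1235941
i = 1.1235941 − 1, so the required nominal rate is 12.36%.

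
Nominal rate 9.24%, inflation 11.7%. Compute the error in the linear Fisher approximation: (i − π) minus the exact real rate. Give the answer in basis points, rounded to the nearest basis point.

-26 basis points

Approximate: r ≈ 9.240% − 11.700% = -2.4600%
Exact: (1 + 0.0924)/(1 + 0.1170) − 1 = -2.2023%
Error = -2.4600% − (-2.2023%) = -0.2577% → -26 basis points.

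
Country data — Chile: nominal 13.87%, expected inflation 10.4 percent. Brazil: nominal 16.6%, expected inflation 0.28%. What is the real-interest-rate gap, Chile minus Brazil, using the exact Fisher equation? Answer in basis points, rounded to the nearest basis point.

Chile: (1 + 0.1387)/(1 + 0.1040) − 1 = 3.1431%
Brazil: (1 + 0.1660)/(1 + 0.0028) − 1 = 16.2744%
Differential = 3.1431% − 16.2744% = -13.1313% → -1313 basis points.

-1313 basis points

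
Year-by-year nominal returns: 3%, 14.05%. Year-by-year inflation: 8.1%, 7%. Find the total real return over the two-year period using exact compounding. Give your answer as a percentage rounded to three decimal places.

1.560%

Compound the nominal returns: 1.0300 × 1.1405 = 1.174715.
Compound inflation: 1.0810 × 1.0700 = 1.156670.
Deflate: 1.174715 / 1.156670 = 1.015601.
Total real return = 1.015601 − 1 → 1.560%.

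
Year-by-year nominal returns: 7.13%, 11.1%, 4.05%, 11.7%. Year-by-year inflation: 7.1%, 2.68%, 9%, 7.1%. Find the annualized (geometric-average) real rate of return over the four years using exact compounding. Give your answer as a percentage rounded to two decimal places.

1.88%

Compound the nominal returns: 1.0713 × 1.1110 × 1.0405 × 1.1170 = 1.38331288.
Compound inflation: 1.0710 × 1.0268 × 1.0900 × 1.0710 = 1.28378205.
Deflate: 1.38331288 / 1.28378205 = 1.07752938.
Annualized real rate = 1.07752938^(1/4) − 1 = 1.8843% → 1.88%.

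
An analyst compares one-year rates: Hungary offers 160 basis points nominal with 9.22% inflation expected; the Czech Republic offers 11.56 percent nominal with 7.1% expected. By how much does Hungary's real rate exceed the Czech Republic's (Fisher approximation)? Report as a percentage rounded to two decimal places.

-12.08%

Hungary: 1.6% − 9.22% = -7.620%
The Czech Republic: 11.56% − 7.1% = 4.460%
Differential = -12.080% → -12.08%.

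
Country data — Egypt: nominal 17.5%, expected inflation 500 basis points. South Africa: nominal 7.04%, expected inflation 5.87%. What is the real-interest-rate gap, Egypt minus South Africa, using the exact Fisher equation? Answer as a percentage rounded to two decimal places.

10.80%

Egypt: (1 + 0.1750)/(1 + 0.0500) − 1 = 11.9048%
South Africa: (1 + 0.0704)/(1 + 0.0587) − 1 = 1.1051%
Differential = 11.9048% − 1.1051% = 10.7996% → 10.80%.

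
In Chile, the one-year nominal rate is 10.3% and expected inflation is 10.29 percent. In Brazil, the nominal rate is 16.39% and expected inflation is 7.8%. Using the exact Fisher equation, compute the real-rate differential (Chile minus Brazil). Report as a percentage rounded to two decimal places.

Chile: (1 + 0.1030)/(1 + 0.1029) − 1 = 0.0091%
Brazil: (1 + 0.1639)/(1 + 0.0780) − 1 = 7.9685%
Differential = 0.0091% − 7.9685% = -7.9594% → -7.96%.

-7.96%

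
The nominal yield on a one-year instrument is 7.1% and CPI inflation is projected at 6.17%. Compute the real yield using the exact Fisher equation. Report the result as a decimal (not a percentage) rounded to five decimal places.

1 + r = 1.07100 / 1.06170 = 1.008760
r = 1.008760 − 1 = 0.8760%, i.e. 0.00876.

0.00876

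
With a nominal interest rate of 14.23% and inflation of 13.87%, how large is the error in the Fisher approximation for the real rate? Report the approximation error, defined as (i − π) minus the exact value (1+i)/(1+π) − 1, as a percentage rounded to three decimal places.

Approximate: r ≈ 14.230% − 13.870% = 0.3600%
Exact: (1 + 0.1423)/(1 + 0.1387) − 1 = 0.3161%
Error = 0.3600% − 0.3161% = 0.0439% → 0.044%.

0.044%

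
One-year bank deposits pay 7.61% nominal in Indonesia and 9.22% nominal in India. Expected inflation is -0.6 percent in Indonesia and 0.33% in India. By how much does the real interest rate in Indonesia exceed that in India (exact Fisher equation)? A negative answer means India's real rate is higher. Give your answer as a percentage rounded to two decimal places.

Indonesia: (1 + 0.0761)/(1 − 0.0060) − 1 = 8.2596%
India: (1 + 0.0922)/(1 + 0.0033) − 1 = 8.8608%
Differential = 8.2596% − 8.8608% = -0.6012% → -0.60%.

-0.60%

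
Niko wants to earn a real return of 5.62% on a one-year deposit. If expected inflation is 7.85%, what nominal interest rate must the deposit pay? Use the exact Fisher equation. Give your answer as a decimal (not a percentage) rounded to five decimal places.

(1 + i) = (1 + r)(1 + π) = 1.05620 × 1.07850 = 1.1391117
i = 1.1391117 − 1, so the required nominal rate is 0.13911.

0.13911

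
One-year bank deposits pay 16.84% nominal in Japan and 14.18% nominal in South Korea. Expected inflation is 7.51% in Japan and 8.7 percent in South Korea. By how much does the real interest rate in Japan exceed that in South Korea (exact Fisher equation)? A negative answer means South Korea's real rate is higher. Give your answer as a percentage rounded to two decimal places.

3.64%

Japan: (1 + 0.1684)/(1 + 0.0751) − 1 = 8.6783%
South Korea: (1 + 0.1418)/(1 + 0.0870) − 1 = 5.0414%
Differential = 8.6783% − 5.0414% = 3.6369% → 3.64%.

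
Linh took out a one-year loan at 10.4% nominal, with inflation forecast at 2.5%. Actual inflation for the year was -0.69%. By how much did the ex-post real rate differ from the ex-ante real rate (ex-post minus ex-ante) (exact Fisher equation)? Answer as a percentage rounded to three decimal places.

3.460%

Ex-ante: (1 + 0.1040)/(1 + 0.0250) − 1 = 7.7073%
Ex-post: (1 + 0.1040)/(1 − 0.0069) − 1 = 11.1671%
Difference (ex-post − ex-ante) = 3.4597% → 3.460%.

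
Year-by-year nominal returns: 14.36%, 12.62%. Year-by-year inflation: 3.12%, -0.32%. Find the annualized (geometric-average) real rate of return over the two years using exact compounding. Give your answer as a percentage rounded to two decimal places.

Nominal growth factor = 1.1436 × 1.1262 = 1.28792232
Price-level growth factor = 1.0312 × 0.9968 = 1.02790016
Real growth factor = 1.28792232 / 1.02790016 = 1.25296441
Annualized real rate = 1.25296441^(1/2) − 1 = 11.9359% → 11.94%.

11.94%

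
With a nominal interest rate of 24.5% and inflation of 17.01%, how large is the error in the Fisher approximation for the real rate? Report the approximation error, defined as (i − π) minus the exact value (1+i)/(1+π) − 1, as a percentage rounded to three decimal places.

Approximate: r ≈ 24.500% − 17.010% = 7.4900%
Exact: (1 + 0.2450)/(1 + 0.1701) − 1 = 6.4012%
Error = 7.4900% − 6.4012% = 1.0888% → 1.089%.

1.089%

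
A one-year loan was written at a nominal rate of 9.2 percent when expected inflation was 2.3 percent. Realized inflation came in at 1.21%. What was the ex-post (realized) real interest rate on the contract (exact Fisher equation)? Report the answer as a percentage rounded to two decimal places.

7.89%

Ex-post: (1 + 0.0920)/(1 + 0.0121) − 1 = 7.8945%
So the realized real rate is 7.89%.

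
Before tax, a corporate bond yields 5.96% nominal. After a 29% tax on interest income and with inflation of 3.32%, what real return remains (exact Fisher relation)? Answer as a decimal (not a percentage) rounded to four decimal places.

0.0088

After-tax nominal return = 5.96% × (1 − 0.29) = 4.2316%.
1 + r = 1.042316 / 1.03320 = 1.008823
After-tax real rate = 1.008823 − 1 → 0.0088.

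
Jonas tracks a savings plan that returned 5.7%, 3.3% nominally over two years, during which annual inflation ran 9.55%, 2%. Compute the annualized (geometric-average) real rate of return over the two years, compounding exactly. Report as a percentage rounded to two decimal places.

Compound the nominal returns: 1.0570 × 1.0330 = 1.09188100.
Compound inflation: 1.0955 × 1.0200 = 1.11741000.
Deflate: 1.09188100 / 1.11741000 = 0.97715342.
Annualized real rate = 0.97715342^(1/2) − 1 = -1.1489% → -1.15%.

-1.15%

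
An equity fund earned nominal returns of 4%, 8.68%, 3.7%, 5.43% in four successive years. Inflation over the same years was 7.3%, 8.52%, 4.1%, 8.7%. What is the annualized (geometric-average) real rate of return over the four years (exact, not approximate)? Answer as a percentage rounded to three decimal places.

-1.591%

Compound the nominal returns: 1.0400 × 1.0868 × 1.0370 × 1.0543 = 1.23573666.
Compound inflation: 1.0730 × 1.0852 × 1.0410 × 1.0870 = 1.31761879.
Deflate: 1.23573666 / 1.31761879 = 0.93785598.
Annualized real rate = 0.93785598^(1/4) − 1 = -1.5912% → -1.591%.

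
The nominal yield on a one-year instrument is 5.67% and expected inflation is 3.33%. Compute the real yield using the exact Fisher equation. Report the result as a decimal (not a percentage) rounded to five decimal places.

By the Fisher equation, 1 + r = (1 + i)/(1 + π).
1 + r = 1.05670 / 1.03330 = 1.022646
r = 1.022646 − 1 = 2.2646%, i.e. 0.02265.

0.02265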